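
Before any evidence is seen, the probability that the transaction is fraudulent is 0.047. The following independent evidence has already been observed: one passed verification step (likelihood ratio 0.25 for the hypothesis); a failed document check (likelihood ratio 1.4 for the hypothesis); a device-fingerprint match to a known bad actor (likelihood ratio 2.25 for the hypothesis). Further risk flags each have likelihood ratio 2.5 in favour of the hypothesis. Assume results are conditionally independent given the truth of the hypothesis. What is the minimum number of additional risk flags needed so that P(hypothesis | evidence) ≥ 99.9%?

Prior odds = 0.047/0.953 = 47/953.
Combined Bayes factor of the evidence already in hand = 0.25 × 1.4 × 2.25 = 0.7875.
Odds after that evidence = (47/953) × 0.7875 = 2961/76240.
Target odds = 0.999/0.001 = 999.
Need 2.5ⁿ ≥ 999 ÷ (2961/76240) = 8462640/329.
2.5¹¹ = 48828125/2048 falls short of 8462640/329 but 2.5¹² = 244140625/4096 reaches it, so n = 12.

12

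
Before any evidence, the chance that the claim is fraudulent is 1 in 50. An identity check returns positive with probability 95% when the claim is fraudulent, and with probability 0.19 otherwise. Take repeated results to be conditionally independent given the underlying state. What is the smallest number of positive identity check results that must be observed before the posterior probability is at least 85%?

4

Prior odds: 0.02 ÷ 0.98 = 1/49.
Likelihood ratio of a positive result = 0.95/0.19 = 5.
Target posterior odds = 0.85/0.15 = 17/3.
Need (1/49) × 5ⁿ ≥ 17/3, i.e. 5ⁿ ≥ 833/3.
5³ = 125 falls short of 833/3 but 5⁴ = 625 reaches it, so n = 4.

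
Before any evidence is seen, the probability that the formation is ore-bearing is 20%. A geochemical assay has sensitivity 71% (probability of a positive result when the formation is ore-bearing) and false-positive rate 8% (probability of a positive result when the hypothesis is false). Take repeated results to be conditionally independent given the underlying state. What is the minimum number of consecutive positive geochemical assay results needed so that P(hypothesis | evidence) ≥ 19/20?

Prior odds: 0.2 ÷ 0.8 = 0.25.
Likelihood ratio of a positive result = 0.71/0.08 = 8.875.
Target posterior odds = 0.95/0.05 = 19.
Need 0.25 × 8.875ⁿ ≥ 19, i.e. 8.875ⁿ ≥ 76.
8.875¹ = 8.875 falls short of 76 but 8.875² = 78.765625 reaches it, so n = 2.

2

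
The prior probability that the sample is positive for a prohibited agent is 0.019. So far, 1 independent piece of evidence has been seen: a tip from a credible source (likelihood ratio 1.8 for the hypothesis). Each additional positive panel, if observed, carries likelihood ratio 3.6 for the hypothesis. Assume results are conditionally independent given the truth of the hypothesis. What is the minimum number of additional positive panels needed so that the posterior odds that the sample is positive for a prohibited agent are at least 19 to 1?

Prior odds = 0.019/0.981 = 19/981.
Bayes factor of the evidence already in hand = 1.8.
Odds after that evidence = (19/981) × 1.8 = 19/545.
Target odds = 19.
Need 3.6ⁿ ≥ 19 ÷ (19/545) = 545.
3.6⁴ = 167.9616 falls short of 545 but 3.6⁵ = 604.66176 reaches it, so n = 5.

5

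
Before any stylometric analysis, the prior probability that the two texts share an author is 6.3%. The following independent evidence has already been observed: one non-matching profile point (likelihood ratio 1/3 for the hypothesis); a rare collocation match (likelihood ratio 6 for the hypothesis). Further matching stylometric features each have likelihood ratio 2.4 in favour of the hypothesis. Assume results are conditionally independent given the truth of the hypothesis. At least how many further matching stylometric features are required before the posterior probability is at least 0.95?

Prior odds = 0.063/0.937 = 63/937.
Combined Bayes factor of the evidence already in hand = (1/3) × 6 = 2.
Odds after that evidence = (63/937) × 2 = 126/937.
Target odds = 0.95/0.05 = 19.
Need 2.4ⁿ ≥ 19 ÷ (126/937) = 17803/126.
2.4⁵ = 79.62624 falls short of 17803/126 but 2.4⁶ = 2985984/15625 reaches it, so n = 6.

6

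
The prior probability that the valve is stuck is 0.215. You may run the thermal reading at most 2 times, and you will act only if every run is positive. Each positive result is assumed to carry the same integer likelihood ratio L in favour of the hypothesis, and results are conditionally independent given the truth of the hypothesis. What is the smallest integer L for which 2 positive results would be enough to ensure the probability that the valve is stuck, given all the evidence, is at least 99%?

Prior odds = 0.215/0.785 = 43/157.
Target odds = 0.99/0.01 = 99.
Need L² ≥ 99 ÷ (43/157) = 15543/43.
19² = 361 < 15543/43 ≤ 400 = 20², so L = 20.

20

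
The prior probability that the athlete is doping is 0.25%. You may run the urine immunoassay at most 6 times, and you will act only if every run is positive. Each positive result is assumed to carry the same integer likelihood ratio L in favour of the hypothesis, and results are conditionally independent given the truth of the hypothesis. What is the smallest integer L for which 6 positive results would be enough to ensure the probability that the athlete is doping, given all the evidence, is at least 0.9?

Prior odds = 0.0025/0.9975 = 1/399.
Target odds = 0.9/0.1 = 9.
Need L⁶ ≥ 9 ÷ (1/399) = 3591.
3⁶ = 729 < 3591 ≤ 4096 = 4⁶, so L = 4.

4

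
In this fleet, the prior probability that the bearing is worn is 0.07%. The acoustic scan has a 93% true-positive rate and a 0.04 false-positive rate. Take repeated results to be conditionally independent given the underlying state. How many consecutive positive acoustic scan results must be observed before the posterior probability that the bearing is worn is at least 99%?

Prior odds: 0.0007 ÷ 0.9993 = 7/9993.
Likelihood ratio of a positive result = 0.93/0.04 = 23.25.
Target posterior odds = 0.99/0.01 = 99.
Require 23.25ⁿ ≥ 99 ÷ (7/9993) = 989307/7.
23.25³ = 804357/64 falls short of 989307/7 but 23.25⁴ = 74805201/256 reaches it, so n = 4.

4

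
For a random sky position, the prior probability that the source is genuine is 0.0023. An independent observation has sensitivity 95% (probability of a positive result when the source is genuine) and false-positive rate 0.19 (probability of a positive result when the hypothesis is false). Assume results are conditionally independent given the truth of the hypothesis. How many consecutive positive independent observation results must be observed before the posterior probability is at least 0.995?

Prior odds = 0.0023/0.9977 = 23/9977.
Likelihood ratio of a positive result = 0.95/0.19 = 5.
Target odds: 0.995 ÷ 0.005 = 199.
Require 5ⁿ ≥ 199 ÷ (23/9977) = 1985423/23.
5⁷ = 78125 falls short of 1985423/23 but 5⁸ = 390625 reaches it, so n = 8.

8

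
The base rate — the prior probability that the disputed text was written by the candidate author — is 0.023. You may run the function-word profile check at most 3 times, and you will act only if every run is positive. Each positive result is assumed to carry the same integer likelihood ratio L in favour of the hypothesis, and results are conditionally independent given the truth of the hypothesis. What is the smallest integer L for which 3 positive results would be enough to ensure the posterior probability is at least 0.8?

6

Prior odds = 0.023/0.977 = 23/977.
Target odds = 0.8/0.2 = 4.
Need L³ ≥ 4 ÷ (23/977) = 3908/23.
5³ = 125 < 3908/23 ≤ 216 = 6³, so L = 6.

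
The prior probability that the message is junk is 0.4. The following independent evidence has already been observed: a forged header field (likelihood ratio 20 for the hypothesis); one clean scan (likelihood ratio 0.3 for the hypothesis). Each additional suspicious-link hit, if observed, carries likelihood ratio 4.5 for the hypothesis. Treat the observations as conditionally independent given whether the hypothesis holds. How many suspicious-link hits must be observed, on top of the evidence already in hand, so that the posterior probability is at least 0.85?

1

Prior odds = 0.4/0.6 = 2/3.
Combined Bayes factor of the evidence already in hand = 20 × 0.3 = 6.
Odds after that evidence = (2/3) × 6 = 4.
Target odds = 0.85/0.15 = 17/3.
Need 4.5ⁿ ≥ 17/3 ÷ 4 = 17/12.
4.5¹ = 4.5, which meets the required 17/12; so n = 1.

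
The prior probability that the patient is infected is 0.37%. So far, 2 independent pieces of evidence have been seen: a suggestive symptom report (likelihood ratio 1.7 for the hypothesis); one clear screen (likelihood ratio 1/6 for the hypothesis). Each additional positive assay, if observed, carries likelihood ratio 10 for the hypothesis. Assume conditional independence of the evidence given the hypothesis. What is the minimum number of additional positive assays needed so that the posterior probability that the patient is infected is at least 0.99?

5

Prior odds = 0.0037/0.9963 = 37/9963.
Combined Bayes factor of the evidence already in hand = 1.7 × (1/6) = 17/60.
Odds after that evidence = (37/9963) × 17/60 = 629/597780.
Target odds = 0.99/0.01 = 99.
Need 10ⁿ ≥ 99 ÷ (629/597780) = 59180220/629.
10⁴ = 10000 falls short of 59180220/629 but 10⁵ = 100000 reaches it, so n = 5.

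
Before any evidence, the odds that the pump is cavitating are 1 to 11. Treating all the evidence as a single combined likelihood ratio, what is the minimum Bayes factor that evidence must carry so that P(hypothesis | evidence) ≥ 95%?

209

Prior odds = 1/11.
Target odds = 0.95/0.05 = 19.
Required Bayes factor = 19 ÷ (1/11) = 209.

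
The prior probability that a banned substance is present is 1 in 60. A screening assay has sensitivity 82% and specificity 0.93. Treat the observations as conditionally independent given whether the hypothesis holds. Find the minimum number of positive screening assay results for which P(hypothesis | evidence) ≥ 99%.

Prior odds: (1/60) ÷ (59/60) = 1/59.
False-positive rate = 1 − 0.93 = 0.07; likelihood ratio of a positive = 0.82/0.07 = 82/7.
Target odds: 0.99 ÷ 0.01 = 99.
Require (82/7)ⁿ ≥ 99 ÷ (1/59) = 5841.
(82/7)³ = 551368/343 falls short of 5841 but (82/7)⁴ = 45212176/2401 reaches it, so n = 4.

4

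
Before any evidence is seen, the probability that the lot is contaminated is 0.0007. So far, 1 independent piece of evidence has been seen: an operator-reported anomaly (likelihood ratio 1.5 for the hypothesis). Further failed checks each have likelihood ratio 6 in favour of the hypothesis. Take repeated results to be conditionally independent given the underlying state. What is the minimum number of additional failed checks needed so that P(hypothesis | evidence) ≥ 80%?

5

Prior odds = 0.0007/0.9993 = 7/9993.
Bayes factor of the evidence already in hand = 1.5.
Odds after that evidence = (7/9993) × 1.5 = 7/6662.
Target odds = 0.8/0.2 = 4.
Need 6ⁿ ≥ 4 ÷ (7/6662) = 26648/7.
6⁴ = 1296 falls short of 26648/7 but 6⁵ = 7776 reaches it, so n = 5.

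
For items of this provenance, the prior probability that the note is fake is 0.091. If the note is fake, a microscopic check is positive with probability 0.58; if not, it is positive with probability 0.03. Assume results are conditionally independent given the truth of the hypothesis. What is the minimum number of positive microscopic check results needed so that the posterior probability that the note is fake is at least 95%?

Prior odds = 0.091/0.909 = 91/909.
Likelihood ratio of a positive = 0.58/0.03 = 58/3.
Target odds: 0.95 ÷ 0.05 = 19.
Require (58/3)ⁿ ≥ 19 ÷ (91/909) = 17271/91.
(58/3)¹ = 58/3 falls short of 17271/91 but (58/3)² = 3364/9 reaches it, so n = 2.

2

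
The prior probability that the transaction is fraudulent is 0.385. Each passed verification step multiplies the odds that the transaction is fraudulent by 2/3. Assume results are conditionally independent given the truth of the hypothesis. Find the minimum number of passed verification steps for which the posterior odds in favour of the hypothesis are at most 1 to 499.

Prior odds: 0.385 ÷ 0.615 = 77/123.
Likelihood ratio per passed verification step = 2/3.
Target odds = 1/499.
Need (77/123) × (2/3)ⁿ ≤ 1/499, i.e. (2/3)ⁿ ≤ 123/38423.
(2/3)¹⁴ = 16384/4782969 is still above 123/38423 but (2/3)¹⁵ = 32768/14348907 is at or below it, so n = 15.

15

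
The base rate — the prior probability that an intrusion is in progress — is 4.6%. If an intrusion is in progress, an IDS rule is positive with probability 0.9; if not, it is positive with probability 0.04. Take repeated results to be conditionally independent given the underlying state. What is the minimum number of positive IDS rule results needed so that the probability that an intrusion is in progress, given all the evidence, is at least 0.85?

2

Prior odds: 0.046 ÷ 0.954 = 23/477.
Likelihood ratio of a positive = 0.9/0.04 = 22.5.
Target odds: 0.85 ÷ 0.15 = 17/3.
Require 22.5ⁿ ≥ 17/3 ÷ (23/477) = 2703/23.
22.5¹ = 22.5 falls short of 2703/23 but 22.5² = 506.25 reaches it, so n = 2.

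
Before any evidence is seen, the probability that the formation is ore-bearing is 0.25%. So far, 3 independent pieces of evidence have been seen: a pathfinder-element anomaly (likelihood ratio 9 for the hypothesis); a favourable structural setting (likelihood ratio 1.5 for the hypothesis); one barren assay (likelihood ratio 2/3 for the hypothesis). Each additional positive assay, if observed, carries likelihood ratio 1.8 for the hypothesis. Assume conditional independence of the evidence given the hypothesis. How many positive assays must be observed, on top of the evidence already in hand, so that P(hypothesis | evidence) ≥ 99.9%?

Prior odds = 0.0025/0.9975 = 1/399.
Combined Bayes factor of the evidence already in hand = 9 × 1.5 × (2/3) = 9.
Odds after that evidence = (1/399) × 9 = 3/133.
Target odds = 0.999/0.001 = 999.
Need 1.8ⁿ ≥ 999 ÷ (3/133) = 44289.
1.8¹⁸ ≈39346.4 falls short of 44289 but 1.8¹⁹ ≈70823.5 reaches it, so n = 19.

19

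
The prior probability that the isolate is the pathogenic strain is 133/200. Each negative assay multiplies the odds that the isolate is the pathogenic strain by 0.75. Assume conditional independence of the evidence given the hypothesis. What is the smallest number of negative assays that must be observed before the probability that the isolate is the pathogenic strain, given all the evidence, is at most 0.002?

24

Prior odds = 0.665/0.335 = 133/67.
Likelihood ratio per negative assay = 0.75.
Target posterior odds = 0.002/0.998 = 1/499.
Need (133/67) × 0.75ⁿ ≤ 1/499, i.e. 0.75ⁿ ≤ 67/66367.
0.75²³ ≈0.00133786 is still above 67/66367 but 0.75²⁴ ≈0.00100339 is at or below it, so n = 24.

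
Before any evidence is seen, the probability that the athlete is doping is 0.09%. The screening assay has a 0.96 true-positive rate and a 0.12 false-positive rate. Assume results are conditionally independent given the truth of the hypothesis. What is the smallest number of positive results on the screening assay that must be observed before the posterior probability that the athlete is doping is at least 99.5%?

Prior odds: 0.0009 ÷ 0.9991 = 9/9991.
Likelihood ratio of a positive result = 0.96/0.12 = 8.
Target posterior odds = 0.995/0.005 = 199.
Need (9/9991) × 8ⁿ ≥ 199, i.e. 8ⁿ ≥ 1988209/9.
8⁵ = 32768 falls short of 1988209/9 but 8⁶ = 262144 reaches it, so n = 6.

6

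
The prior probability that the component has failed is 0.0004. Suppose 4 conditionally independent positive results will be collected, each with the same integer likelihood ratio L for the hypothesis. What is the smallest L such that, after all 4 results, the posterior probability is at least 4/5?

Prior odds = 0.0004/0.9996 = 1/2499.
Target odds = 0.8/0.2 = 4.
Need L⁴ ≥ 4 ÷ (1/2499) = 9996.
9⁴ = 6561 < 9996 ≤ 10000 = 10⁴, so L = 10.

10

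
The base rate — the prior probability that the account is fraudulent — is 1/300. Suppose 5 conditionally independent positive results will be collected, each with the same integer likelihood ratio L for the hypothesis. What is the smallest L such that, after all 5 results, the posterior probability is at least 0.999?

Prior odds = (1/300)/(299/300) = 1/299.
Target odds = 0.999/0.001 = 999.
Need L⁵ ≥ 999 ÷ (1/299) = 298701.
12⁵ = 248832 < 298701 ≤ 371293 = 13⁵, so L = 13.

13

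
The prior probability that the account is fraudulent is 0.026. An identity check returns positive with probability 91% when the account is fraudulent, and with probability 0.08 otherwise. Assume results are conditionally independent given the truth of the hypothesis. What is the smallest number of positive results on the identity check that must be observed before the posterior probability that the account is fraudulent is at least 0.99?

4

Prior odds = 0.026/0.974 = 13/487.
Likelihood ratio of a positive result = 0.91/0.08 = 11.375.
Target odds: 0.99 ÷ 0.01 = 99.
Need (13/487) × 11.375ⁿ ≥ 99, i.e. 11.375ⁿ ≥ 48213/13.
11.375³ = 753571/512 falls short of 48213/13 but 11.375⁴ = 68574961/4096 reaches it, so n = 4.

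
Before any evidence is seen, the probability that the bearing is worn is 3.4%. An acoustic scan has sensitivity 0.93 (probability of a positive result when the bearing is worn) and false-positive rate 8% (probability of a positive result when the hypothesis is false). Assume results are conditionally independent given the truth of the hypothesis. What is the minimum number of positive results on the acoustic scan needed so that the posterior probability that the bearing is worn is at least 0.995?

4

Prior odds: 0.034 ÷ 0.966 = 17/483.
Likelihood ratio of a positive result = 0.93/0.08 = 11.625.
Target odds: 0.995 ÷ 0.005 = 199.
Need (17/483) × 11.625ⁿ ≥ 199, i.e. 11.625ⁿ ≥ 96117/17.
11.625³ = 804357/512 falls short of 96117/17 but 11.625⁴ = 74805201/4096 reaches it, so n = 4.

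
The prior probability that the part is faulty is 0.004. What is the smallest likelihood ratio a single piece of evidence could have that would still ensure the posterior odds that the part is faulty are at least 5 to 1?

Prior odds = 0.004/0.996 = 1/249.
Target odds = 5.
Required Bayes factor = 5 ÷ (1/249) = 1245.

1245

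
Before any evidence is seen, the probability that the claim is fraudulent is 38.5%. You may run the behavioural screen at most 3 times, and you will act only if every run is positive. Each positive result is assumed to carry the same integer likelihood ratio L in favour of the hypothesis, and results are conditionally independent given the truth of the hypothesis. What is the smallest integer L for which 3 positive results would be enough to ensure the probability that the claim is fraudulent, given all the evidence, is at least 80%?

2

Prior odds = 0.385/0.615 = 77/123.
Target odds = 0.8/0.2 = 4.
Need L³ ≥ 4 ÷ (77/123) = 492/77.
1³ = 1 < 492/77 ≤ 8 = 2³, so L = 2.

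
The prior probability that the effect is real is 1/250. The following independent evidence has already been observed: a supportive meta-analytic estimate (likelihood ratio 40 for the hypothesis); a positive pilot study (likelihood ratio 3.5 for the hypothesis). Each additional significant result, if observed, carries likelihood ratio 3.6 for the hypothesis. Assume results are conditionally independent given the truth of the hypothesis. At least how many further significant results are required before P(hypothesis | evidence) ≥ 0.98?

4

Prior odds = 0.004/0.996 = 1/249.
Combined Bayes factor of the evidence already in hand = 40 × 3.5 = 140.
Odds after that evidence = (1/249) × 140 = 140/249.
Target odds = 0.98/0.02 = 49.
Need 3.6ⁿ ≥ 49 ÷ (140/249) = 87.15.
3.6³ = 46.656 falls short of 87.15 but 3.6⁴ = 167.9616 reaches it, so n = 4.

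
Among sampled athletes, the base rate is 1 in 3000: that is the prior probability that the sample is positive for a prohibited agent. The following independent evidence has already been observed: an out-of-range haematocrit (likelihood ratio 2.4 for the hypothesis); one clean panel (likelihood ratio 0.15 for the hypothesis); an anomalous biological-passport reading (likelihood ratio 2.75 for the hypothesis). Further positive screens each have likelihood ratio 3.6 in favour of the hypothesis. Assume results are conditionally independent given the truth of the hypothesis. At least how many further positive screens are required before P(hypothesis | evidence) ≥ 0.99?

Prior odds = (1/3000)/(2999/3000) = 1/2999.
Combined Bayes factor of the evidence already in hand = 2.4 × 0.15 × 2.75 = 0.99.
Odds after that evidence = (1/2999) × 0.99 = 99/299900.
Target odds = 0.99/0.01 = 99.
Need 3.6ⁿ ≥ 99 ÷ (99/299900) = 299900.
3.6⁹ ≈101560 falls short of 299900 but 3.6¹⁰ ≈365616 reaches it, so n = 10.

10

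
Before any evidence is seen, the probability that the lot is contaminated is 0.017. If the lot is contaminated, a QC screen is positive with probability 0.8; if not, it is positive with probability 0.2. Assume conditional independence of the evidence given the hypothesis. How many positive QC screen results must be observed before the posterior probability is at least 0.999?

Prior odds: 0.017 ÷ 0.983 = 17/983.
Likelihood ratio of a positive = 0.8/0.2 = 4.
Target odds: 0.999 ÷ 0.001 = 999.
Require 4ⁿ ≥ 999 ÷ (17/983) = 982017/17.
4⁷ = 16384 falls short of 982017/17 but 4⁸ = 65536 reaches it, so n = 8.

8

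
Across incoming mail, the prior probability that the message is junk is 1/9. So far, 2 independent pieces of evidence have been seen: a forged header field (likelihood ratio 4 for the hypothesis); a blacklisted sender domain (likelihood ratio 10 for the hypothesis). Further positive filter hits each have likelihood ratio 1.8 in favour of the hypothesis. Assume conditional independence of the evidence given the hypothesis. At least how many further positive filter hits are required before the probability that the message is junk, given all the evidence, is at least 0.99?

Prior odds = (1/9)/(8/9) = 0.125.
Combined Bayes factor of the evidence already in hand = 4 × 10 = 40.
Odds after that evidence = 0.125 × 40 = 5.
Target odds = 0.99/0.01 = 99.
Need 1.8ⁿ ≥ 99 ÷ 5 = 19.8.
1.8⁵ = 18.89568 falls short of 19.8 but 1.8⁶ = 531441/15625 reaches it, so n = 6.

6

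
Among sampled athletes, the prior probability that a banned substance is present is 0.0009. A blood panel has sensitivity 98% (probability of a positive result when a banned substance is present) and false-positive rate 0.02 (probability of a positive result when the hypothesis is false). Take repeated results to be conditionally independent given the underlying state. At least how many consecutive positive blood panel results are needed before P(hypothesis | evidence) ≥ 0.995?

4

Prior odds: 0.0009 ÷ 0.9991 = 9/9991.
Likelihood ratio of a positive result = 0.98/0.02 = 49.
Target posterior odds = 0.995/0.005 = 199.
Need (9/9991) × 49ⁿ ≥ 199, i.e. 49ⁿ ≥ 1988209/9.
49³ = 117649 falls short of 1988209/9 but 49⁴ = 5764801 reaches it, so n = 4.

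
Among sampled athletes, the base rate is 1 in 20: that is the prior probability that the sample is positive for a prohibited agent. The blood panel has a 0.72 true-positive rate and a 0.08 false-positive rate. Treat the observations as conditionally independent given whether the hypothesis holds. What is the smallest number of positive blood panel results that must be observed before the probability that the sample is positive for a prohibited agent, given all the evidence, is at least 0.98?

Prior odds = 0.05/0.95 = 1/19.
Likelihood ratio of a positive result = 0.72/0.08 = 9.
Target odds: 0.98 ÷ 0.02 = 49.
Need (1/19) × 9ⁿ ≥ 49, i.e. 9ⁿ ≥ 931.
9³ = 729 falls short of 931 but 9⁴ = 6561 reaches it, so n = 4.

4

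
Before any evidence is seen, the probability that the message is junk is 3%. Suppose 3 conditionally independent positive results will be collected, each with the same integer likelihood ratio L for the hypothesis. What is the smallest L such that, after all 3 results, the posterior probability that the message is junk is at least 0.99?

Prior odds = 0.03/0.97 = 3/97.
Target odds = 0.99/0.01 = 99.
Need L³ ≥ 99 ÷ (3/97) = 3201.
14³ = 2744 < 3201 ≤ 3375 = 15³, so L = 15.

15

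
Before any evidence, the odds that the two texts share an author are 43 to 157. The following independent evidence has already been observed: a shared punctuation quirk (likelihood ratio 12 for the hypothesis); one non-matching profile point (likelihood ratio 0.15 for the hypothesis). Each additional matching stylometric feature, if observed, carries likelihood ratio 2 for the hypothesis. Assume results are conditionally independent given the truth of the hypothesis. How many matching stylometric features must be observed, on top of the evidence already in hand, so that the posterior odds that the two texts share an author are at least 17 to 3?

4

Prior odds = 43/157.
Combined Bayes factor of the evidence already in hand = 12 × 0.15 = 1.8.
Odds after that evidence = (43/157) × 1.8 = 387/785.
Target odds = 17/3.
Need 2ⁿ ≥ 17/3 ÷ (387/785) = 13345/1161.
2³ = 8 falls short of 13345/1161 but 2⁴ = 16 reaches it, so n = 4.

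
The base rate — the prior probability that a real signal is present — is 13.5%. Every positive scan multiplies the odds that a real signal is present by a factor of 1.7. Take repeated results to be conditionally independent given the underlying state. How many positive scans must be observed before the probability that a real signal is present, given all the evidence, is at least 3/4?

Prior odds = 0.135/0.865 = 27/173.
Likelihood ratio per positive scan = 1.7.
Target odds: 0.75 ÷ 0.25 = 3.
Require 1.7ⁿ ≥ 3 ÷ (27/173) = 173/9.
1.7⁵ = 1419857/100000 falls short of 173/9 but 1.7⁶ = 24137569/1000000 reaches it, so n = 6.

6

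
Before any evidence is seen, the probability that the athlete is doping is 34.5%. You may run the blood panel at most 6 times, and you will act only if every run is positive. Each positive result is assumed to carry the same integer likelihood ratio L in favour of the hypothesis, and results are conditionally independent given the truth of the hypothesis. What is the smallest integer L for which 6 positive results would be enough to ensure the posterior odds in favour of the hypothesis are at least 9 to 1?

Prior odds = 0.345/0.655 = 69/131.
Target odds = 9.
Need L⁶ ≥ 9 ÷ (69/131) = 393/23.
1⁶ = 1 < 393/23 ≤ 64 = 2⁶, so L = 2.

2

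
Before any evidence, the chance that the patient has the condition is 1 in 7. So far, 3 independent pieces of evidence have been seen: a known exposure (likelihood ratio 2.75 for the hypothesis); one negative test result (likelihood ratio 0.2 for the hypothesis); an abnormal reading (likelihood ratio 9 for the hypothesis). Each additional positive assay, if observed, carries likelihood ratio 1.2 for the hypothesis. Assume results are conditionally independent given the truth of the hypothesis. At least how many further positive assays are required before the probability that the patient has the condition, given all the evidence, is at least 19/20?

18

Prior odds = (1/7)/(6/7) = 1/6.
Combined Bayes factor of the evidence already in hand = 2.75 × 0.2 × 9 = 4.95.
Odds after that evidence = (1/6) × 4.95 = 0.825.
Target odds = 0.95/0.05 = 19.
Need 1.2ⁿ ≥ 19 ÷ 0.825 = 760/33.
1.2¹⁷ ≈22.1861 falls short of 760/33 but 1.2¹⁸ ≈26.6233 reaches it, so n = 18.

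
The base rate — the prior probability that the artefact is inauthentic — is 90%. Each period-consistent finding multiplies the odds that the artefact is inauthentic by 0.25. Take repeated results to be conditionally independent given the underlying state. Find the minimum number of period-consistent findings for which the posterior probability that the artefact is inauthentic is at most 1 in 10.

4

Prior odds: 0.9 ÷ 0.1 = 9.
Likelihood ratio per period-consistent finding = 0.25.
Target posterior odds = 0.1/0.9 = 1/9.
Need 9 × 0.25ⁿ ≤ 1/9, i.e. 0.25ⁿ ≤ 1/81.
0.25³ = 0.015625 is still above 1/81 but 0.25⁴ = 0.00390625 is at or below it, so n = 4.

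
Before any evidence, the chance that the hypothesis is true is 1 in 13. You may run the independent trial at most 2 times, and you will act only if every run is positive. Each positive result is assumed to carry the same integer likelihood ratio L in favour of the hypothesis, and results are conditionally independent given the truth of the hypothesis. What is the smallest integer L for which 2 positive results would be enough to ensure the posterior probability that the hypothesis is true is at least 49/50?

Prior odds = (1/13)/(12/13) = 1/12.
Target odds = 0.98/0.02 = 49.
Need L² ≥ 49 ÷ (1/12) = 588.
24² = 576 < 588 ≤ 625 = 25², so L = 25.

25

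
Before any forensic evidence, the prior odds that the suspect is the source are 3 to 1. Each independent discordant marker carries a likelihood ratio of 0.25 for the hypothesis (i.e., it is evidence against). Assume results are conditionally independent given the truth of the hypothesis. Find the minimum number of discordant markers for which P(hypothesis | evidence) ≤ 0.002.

Prior odds = 3.
Likelihood ratio per discordant marker = 0.25.
Target posterior odds = 0.002/0.998 = 1/499.
Need 3 × 0.25ⁿ ≤ 1/499, i.e. 0.25ⁿ ≤ 1/1497.
0.25⁵ = 1/1024 is still above 1/1497 but 0.25⁶ = 1/4096 is at or below it, so n = 6.

6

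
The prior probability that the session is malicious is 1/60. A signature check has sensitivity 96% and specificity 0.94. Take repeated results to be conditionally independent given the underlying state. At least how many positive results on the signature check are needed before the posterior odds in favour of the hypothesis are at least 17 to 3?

Prior odds: (1/60) ÷ (59/60) = 1/59.
False-positive rate = 1 − 0.94 = 0.06; likelihood ratio of a positive = 0.96/0.06 = 16.
Target odds = 17/3.
Require 16ⁿ ≥ 17/3 ÷ (1/59) = 1003/3.
16² = 256 falls short of 1003/3 but 16³ = 4096 reaches it, so n = 3.

3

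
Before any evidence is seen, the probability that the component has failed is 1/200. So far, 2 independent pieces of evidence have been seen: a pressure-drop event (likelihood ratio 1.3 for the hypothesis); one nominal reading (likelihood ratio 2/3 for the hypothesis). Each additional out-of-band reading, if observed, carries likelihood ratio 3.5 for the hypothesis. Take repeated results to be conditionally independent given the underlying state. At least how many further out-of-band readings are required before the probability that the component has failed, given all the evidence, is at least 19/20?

7

Prior odds = 0.005/0.995 = 1/199.
Combined Bayes factor of the evidence already in hand = 1.3 × (2/3) = 13/15.
Odds after that evidence = (1/199) × 13/15 = 13/2985.
Target odds = 0.95/0.05 = 19.
Need 3.5ⁿ ≥ 19 ÷ (13/2985) = 56715/13.
3.5⁶ = 1838.265625 falls short of 56715/13 but 3.5⁷ = 823543/128 reaches it, so n = 7.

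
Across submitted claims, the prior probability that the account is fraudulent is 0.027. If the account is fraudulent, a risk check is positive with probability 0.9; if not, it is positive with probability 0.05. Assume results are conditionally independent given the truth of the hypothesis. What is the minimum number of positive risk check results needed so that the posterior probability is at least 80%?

2

Prior odds: 0.027 ÷ 0.973 = 27/973.
Likelihood ratio of a positive = 0.9/0.05 = 18.
Target posterior odds = 0.8/0.2 = 4.
Require 18ⁿ ≥ 4 ÷ (27/973) = 3892/27.
18¹ = 18 falls short of 3892/27 but 18² = 324 reaches it, so n = 2.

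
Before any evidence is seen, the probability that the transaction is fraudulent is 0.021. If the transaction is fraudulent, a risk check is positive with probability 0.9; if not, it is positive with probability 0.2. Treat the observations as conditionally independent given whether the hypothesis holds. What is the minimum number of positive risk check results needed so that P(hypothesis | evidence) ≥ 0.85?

Prior odds: 0.021 ÷ 0.979 = 21/979.
Likelihood ratio of a positive = 0.9/0.2 = 4.5.
Target posterior odds = 0.85/0.15 = 17/3.
Require 4.5ⁿ ≥ 17/3 ÷ (21/979) = 16643/63.
4.5³ = 91.125 falls short of 16643/63 but 4.5⁴ = 410.0625 reaches it, so n = 4.

4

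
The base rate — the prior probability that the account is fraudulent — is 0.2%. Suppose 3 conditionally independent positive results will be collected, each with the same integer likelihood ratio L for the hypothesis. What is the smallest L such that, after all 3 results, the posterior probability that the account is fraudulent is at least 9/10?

Prior odds = 0.002/0.998 = 1/499.
Target odds = 0.9/0.1 = 9.
Need L³ ≥ 9 ÷ (1/499) = 4491.
16³ = 4096 < 4491 ≤ 4913 = 17³, so L = 17.

17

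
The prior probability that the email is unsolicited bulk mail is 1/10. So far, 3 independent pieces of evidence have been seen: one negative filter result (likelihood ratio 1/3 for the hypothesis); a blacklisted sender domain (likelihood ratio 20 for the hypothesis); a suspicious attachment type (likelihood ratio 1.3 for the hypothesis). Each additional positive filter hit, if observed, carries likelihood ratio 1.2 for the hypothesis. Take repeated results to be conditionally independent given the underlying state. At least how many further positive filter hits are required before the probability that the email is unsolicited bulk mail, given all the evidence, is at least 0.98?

Prior odds = 0.1/0.9 = 1/9.
Combined Bayes factor of the evidence already in hand = (1/3) × 20 × 1.3 = 26/3.
Odds after that evidence = (1/9) × 26/3 = 26/27.
Target odds = 0.98/0.02 = 49.
Need 1.2ⁿ ≥ 49 ÷ (26/27) = 1323/26.
1.2²¹ ≈46.0051 falls short of 1323/26 but 1.2²² ≈55.2061 reaches it, so n = 22.

22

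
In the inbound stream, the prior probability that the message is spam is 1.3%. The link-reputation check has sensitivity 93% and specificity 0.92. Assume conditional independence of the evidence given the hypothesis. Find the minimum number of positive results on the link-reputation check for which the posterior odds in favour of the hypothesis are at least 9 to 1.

3

Prior odds: 0.013 ÷ 0.987 = 13/987.
False-positive rate = 1 − 0.92 = 0.08; likelihood ratio of a positive = 0.93/0.08 = 11.625.
Target odds = 9.
Require 11.625ⁿ ≥ 9 ÷ (13/987) = 8883/13.
11.625² = 135.140625 falls short of 8883/13 but 11.625³ = 804357/512 reaches it, so n = 3.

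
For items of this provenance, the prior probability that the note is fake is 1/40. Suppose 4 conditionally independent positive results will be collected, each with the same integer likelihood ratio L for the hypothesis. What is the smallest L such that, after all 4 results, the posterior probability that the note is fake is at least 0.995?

10

Prior odds = 0.025/0.975 = 1/39.
Target odds = 0.995/0.005 = 199.
Need L⁴ ≥ 199 ÷ (1/39) = 7761.
9⁴ = 6561 < 7761 ≤ 10000 = 10⁴, so L = 10.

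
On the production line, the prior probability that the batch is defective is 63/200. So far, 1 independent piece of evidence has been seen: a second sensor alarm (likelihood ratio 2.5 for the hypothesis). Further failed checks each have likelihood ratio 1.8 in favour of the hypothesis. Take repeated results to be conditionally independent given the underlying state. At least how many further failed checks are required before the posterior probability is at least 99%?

Prior odds = 0.315/0.685 = 63/137.
Bayes factor of the evidence already in hand = 2.5.
Odds after that evidence = (63/137) × 2.5 = 315/274.
Target odds = 0.99/0.01 = 99.
Need 1.8ⁿ ≥ 99 ÷ (315/274) = 3014/35.
1.8⁷ = 4782969/78125 falls short of 3014/35 but 1.8⁸ = 43046721/390625 reaches it, so n = 8.

8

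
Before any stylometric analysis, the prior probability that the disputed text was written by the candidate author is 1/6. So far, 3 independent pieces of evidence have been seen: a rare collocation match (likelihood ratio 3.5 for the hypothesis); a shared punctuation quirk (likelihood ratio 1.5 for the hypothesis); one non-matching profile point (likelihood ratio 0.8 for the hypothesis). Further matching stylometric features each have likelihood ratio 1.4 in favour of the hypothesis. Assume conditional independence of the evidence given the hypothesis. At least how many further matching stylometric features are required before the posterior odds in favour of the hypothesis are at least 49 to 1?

13

Prior odds = (1/6)/(5/6) = 0.2.
Combined Bayes factor of the evidence already in hand = 3.5 × 1.5 × 0.8 = 4.2.
Odds after that evidence = 0.2 × 4.2 = 0.84.
Target odds = 49.
Need 1.4ⁿ ≥ 49 ÷ 0.84 = 175/3.
1.4¹² ≈56.6939 falls short of 175/3 but 1.4¹³ ≈79.3715 reaches it, so n = 13.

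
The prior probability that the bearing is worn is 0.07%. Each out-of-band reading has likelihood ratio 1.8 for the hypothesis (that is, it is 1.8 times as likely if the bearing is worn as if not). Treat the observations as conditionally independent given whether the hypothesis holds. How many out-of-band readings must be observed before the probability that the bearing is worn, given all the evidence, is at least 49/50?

Prior odds: 0.0007 ÷ 0.9993 = 7/9993.
Likelihood ratio per out-of-band reading = 1.8.
Target posterior odds = 0.98/0.02 = 49.
Require 1.8ⁿ ≥ 49 ÷ (7/9993) = 69951.
1.8¹⁸ ≈39346.4 falls short of 69951 but 1.8¹⁹ ≈70823.5 reaches it, so n = 19.

19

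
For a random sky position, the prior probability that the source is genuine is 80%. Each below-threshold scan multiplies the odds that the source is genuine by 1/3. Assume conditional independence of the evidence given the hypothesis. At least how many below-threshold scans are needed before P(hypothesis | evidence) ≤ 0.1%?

8

Prior odds = 0.8/0.2 = 4.
Likelihood ratio per below-threshold scan = 1/3.
Target posterior odds = 0.001/0.999 = 1/999.
Require (1/3)ⁿ ≤ 1/999 ÷ 4 = 1/3996.
(1/3)⁷ = 1/2187 is still above 1/3996 but (1/3)⁸ = 1/6561 is at or below it, so n = 8.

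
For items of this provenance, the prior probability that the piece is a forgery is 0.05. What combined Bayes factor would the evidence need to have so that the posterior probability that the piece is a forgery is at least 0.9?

171

Prior odds = 0.05/0.95 = 1/19.
Target odds = 0.9/0.1 = 9.
Required Bayes factor = 9 ÷ (1/19) = 171.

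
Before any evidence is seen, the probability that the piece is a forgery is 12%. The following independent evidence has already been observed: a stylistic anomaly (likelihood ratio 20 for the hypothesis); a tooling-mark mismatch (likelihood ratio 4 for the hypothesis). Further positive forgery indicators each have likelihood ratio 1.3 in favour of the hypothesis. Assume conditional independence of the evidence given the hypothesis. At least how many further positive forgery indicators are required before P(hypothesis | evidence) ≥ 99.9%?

Prior odds = 0.12/0.88 = 3/22.
Combined Bayes factor of the evidence already in hand = 20 × 4 = 80.
Odds after that evidence = (3/22) × 80 = 120/11.
Target odds = 0.999/0.001 = 999.
Need 1.3ⁿ ≥ 999 ÷ (120/11) = 91.575.
1.3¹⁷ ≈86.5042 falls short of 91.575 but 1.3¹⁸ ≈112.455 reaches it, so n = 18.

18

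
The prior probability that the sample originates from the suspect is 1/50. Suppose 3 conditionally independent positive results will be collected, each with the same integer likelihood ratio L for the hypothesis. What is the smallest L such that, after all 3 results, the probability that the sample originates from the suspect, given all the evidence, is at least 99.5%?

Prior odds = 0.02/0.98 = 1/49.
Target odds = 0.995/0.005 = 199.
Need L³ ≥ 199 ÷ (1/49) = 9751.
21³ = 9261 < 9751 ≤ 10648 = 22³, so L = 22.

22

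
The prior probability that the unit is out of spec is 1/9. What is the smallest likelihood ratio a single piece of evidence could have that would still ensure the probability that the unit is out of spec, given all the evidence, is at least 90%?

72

Prior odds = (1/9)/(8/9) = 0.125.
Target odds = 0.9/0.1 = 9.
Required Bayes factor = 9 ÷ 0.125 = 72.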